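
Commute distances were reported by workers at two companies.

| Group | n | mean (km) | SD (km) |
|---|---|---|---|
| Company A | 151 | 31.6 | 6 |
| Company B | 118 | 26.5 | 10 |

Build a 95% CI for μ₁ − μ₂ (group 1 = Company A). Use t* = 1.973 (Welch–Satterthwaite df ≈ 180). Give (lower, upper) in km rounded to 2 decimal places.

(3.04, 7.16)

SE₁ = s₁/√n₁ = 6/√151 = 0.4883; SE₂ = 10/√118 = 0.9206.
Independent samples, unequal variances: SE_diff = √(SE₁² + SE₂²) = √(0.23843689 + 0.84750436) = 1.0421.
t* = 1.973, so margin of error = 1.973 × 1.0421 = 2.0561.
Difference in means = 31.6 − 26.5 = 5.1000.
5.1000 ± 2.0561 → (3.04, 7.16).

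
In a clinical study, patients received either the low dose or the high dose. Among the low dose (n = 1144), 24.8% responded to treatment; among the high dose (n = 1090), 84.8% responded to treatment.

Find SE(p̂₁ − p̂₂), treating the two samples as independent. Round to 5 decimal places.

0.01677

SE₁ = √(p̂₁(1−p̂₁)/n₁) = √(0.2480·0.7520/1144) = 0.01277; SE₂ = √(0.8480·0.1520/1090) = 0.01087.
Independent samples: SE of the difference = √(SE₁² + SE₂²) = √(0.0001630729 + 0.0001181569) = 0.01677.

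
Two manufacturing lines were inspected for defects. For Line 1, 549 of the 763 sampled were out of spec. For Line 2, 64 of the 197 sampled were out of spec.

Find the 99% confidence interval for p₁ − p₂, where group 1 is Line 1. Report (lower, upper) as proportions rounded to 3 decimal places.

(0.299, 0.490)

Sample proportions: 549/763 = 0.7195, 64/197 = 0.3249.
Each SE is √(p̂(1−p̂)/n): √(0.7195·0.2805/763) = 0.01626 and √(0.3249·0.6751/197) = 0.03337.
SE(p̂₁ − p̂₂) = √(SE₁² + SE₂²) = √(0.0002643876 + 0.0011135569) = 0.03712, since the two samples are independent.
At 99% confidence z* = 2.576; margin = 2.576 × 0.03712 = 0.09562.
The difference is 0.7195 − 0.3249 = 0.3946, so the interval is 0.3946 ± 0.09562 = (0.299, 0.490).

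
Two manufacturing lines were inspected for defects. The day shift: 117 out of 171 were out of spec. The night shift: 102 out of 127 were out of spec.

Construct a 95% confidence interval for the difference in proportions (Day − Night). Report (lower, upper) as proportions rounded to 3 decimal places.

p̂₁ = 117/171 = 0.6842 and p̂₂ = 102/127 = 0.8031.
SE₁ = √(p̂₁(1−p̂₁)/n₁) = √(0.6842·0.3158/171) = 0.03555; SE₂ = √(0.8031·0.1969/127) = 0.03529.
Independent samples: SE of the difference = √(SE₁² + SE₂²) = √(0.0012638025 + 0.0012453841) = 0.05009.
z* for 95% confidence is 1.960, so the margin of error is 1.960 × 0.05009 = 0.09818.
Point estimate p̂₁ − p̂₂ = 0.6842 − 0.8031 = -0.1189.
-0.1189 ± 0.09818 → (-0.217, -0.021).

(-0.217, -0.021)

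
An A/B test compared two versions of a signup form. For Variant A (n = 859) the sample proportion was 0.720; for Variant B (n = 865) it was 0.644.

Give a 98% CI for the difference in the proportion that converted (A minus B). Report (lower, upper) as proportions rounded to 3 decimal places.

Each SE is √(p̂(1−p̂)/n): √(0.7200·0.2800/859) = 0.01532 and √(0.6440·0.3560/865) = 0.01628.
SE(p̂₁ − p̂₂) = √(SE₁² + SE₂²) = √(0.0002347024 + 0.0002650384) = 0.02235, since the two samples are independent.
At 98% confidence z* = 2.326; margin = 2.326 × 0.02235 = 0.05199.
The difference is 0.7200 − 0.6440 = 0.0760, so the interval is 0.0760 ± 0.05199 = (0.024, 0.128).

(0.024, 0.128)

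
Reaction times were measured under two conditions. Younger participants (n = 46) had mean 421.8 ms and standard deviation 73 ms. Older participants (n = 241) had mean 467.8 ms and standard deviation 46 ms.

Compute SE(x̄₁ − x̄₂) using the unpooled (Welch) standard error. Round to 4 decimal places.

11.1637

SE₁ = s₁/√n₁ = 73/√46 = 10.7633; SE₂ = 46/√241 = 2.9631.
Independent samples, unequal variances: SE_diff = √(SE₁² + SE₂²) = √(115.84862689 + 8.77996161) = 11.1637.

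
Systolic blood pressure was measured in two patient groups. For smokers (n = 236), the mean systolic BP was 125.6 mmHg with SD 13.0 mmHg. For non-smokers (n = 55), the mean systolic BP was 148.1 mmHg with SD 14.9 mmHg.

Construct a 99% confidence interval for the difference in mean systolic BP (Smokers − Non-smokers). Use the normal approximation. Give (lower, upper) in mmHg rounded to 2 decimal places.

(-28.12, -16.88)

SE₁ = s₁/√n₁ = 13.0/√236 = 0.8462; SE₂ = 14.9/√55 = 2.0091.
Independent samples, unequal variances: SE_diff = √(SE₁² + SE₂²) = √(0.71605444 + 4.03648281) = 2.1800.
z* = 2.576, so margin of error = 2.576 × 2.1800 = 5.6157.
Difference in means = 125.6 − 148.1 = -22.5000.
-22.5000 ± 5.6157 → (-28.12, -16.88).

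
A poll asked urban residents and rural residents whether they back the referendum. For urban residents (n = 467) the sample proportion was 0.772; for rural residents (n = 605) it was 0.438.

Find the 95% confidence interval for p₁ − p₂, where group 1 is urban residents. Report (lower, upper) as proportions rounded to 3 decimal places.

The two standard errors are √(0.7720×0.2280/467) = 0.01941 and √(0.4380×0.5620/605) = 0.02017.
Because the samples are independent, SE_diff = √(0.01941² + 0.02017²) = 0.02799.
Using z* = 1.960 for 95%, ME = 1.960 × 0.02799 = 0.05486.
p̂₁ − p̂₂ = 0.3340; interval 0.3340 ± 0.05486 gives (0.279, 0.389).

(0.279, 0.389)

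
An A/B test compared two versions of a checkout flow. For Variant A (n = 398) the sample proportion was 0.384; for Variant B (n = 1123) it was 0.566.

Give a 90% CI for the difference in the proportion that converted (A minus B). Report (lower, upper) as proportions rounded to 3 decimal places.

(-0.229, -0.135)

Each SE is √(p̂(1−p̂)/n): √(0.3840·0.6160/398) = 0.02438 and √(0.5660·0.4340/1123) = 0.01479.
SE(p̂₁ − p̂₂) = √(SE₁² + SE₂²) = √(0.0005943844 + 0.0002187441) = 0.02852, since the two samples are independent.
At 90% confidence z* = 1.645; margin = 1.645 × 0.02852 = 0.04692.
The difference is 0.3840 − 0.5660 = -0.1820, so the interval is -0.1820 ± 0.04692 = (-0.229, -0.135).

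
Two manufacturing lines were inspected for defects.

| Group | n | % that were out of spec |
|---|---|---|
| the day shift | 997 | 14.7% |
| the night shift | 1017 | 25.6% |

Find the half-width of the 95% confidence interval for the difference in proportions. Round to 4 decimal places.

0.0347

SE₁ = √(p̂₁(1−p̂₁)/n₁) = √(0.1470·0.8530/997) = 0.01121; SE₂ = √(0.2560·0.7440/1017) = 0.01369.
Independent samples: SE of the difference = √(SE₁² + SE₂²) = √(0.0001256641 + 0.0001874161) = 0.01769.
z* for 95% confidence is 1.960, so the margin of error is 1.960 × 0.01769 = 0.03467.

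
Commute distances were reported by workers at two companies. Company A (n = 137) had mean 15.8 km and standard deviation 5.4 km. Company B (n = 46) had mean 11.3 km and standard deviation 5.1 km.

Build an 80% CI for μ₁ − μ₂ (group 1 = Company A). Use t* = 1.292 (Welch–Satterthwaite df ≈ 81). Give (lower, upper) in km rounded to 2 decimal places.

Per-group SEs: s₁/√n₁ = 5.4/√137 = 0.4614, s₂/√n₂ = 5.1/√46 = 0.7520.
Unpooled SE of the difference: √(0.21288996 + 0.565504) = 0.8823.
Margin of error = t* · SE = 1.292 × 0.8823 = 1.1399.
x̄₁ − x̄₂ = 15.8 − 11.3 = 4.5000.
CI: 4.5000 ± 1.1399 = (3.36, 5.64).

(3.36, 5.64)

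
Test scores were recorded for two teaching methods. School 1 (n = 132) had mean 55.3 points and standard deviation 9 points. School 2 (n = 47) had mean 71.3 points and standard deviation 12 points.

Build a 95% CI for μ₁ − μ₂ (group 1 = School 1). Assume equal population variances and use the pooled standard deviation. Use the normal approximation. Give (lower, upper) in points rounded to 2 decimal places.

Pooled variance s_p² = [131·9² + 46·12²] / (132+47−2) = 97.3729, so s_p = 9.8678.
SE_diff = s_p·√(1/n₁ + 1/n₂) = 9.8678·√(1/132 + 1/47) = 1.6761.
z* = 1.960; margin = 1.960 × 1.6761 = 3.2852.
Difference = 55.3 − 71.3 = -16.0000.
-16.0000 ± 3.2852 → (-19.29, -12.71).

(-19.29, -12.71)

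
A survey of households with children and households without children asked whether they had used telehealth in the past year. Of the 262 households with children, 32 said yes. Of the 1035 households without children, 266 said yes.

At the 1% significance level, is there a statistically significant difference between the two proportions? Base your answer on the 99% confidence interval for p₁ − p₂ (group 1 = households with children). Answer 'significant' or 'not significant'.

Sample proportions: 32/262 = 0.1221, 266/1035 = 0.2570.
Each SE is √(p̂(1−p̂)/n): √(0.1221·0.8779/262) = 0.02023 and √(0.2570·0.7430/1035) = 0.01358.
SE(p̂₁ − p̂₂) = √(SE₁² + SE₂²) = √(0.0004092529 + 0.0001844164) = 0.02437, since the two samples are independent.
At 99% confidence z* = 2.576; margin = 2.576 × 0.02437 = 0.06278.
The difference is 0.1221 − 0.2570 = -0.1349, so the interval is -0.1349 ± 0.06278 = (-0.19768, -0.07212).
The interval (-0.19768, -0.07212) does not contain 0, so the difference is significant.

significant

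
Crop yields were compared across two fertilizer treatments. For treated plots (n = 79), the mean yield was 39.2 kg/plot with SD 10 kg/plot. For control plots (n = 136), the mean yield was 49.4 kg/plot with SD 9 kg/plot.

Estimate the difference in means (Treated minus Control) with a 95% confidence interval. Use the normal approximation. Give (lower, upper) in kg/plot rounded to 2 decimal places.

(-12.87, -7.53)

SE₁ = s₁/√n₁ = 10/√79 = 1.1251; SE₂ = 9/√136 = 0.7717.
Independent samples, unequal variances: SE_diff = √(SE₁² + SE₂²) = √(1.26585001 + 0.59552089) = 1.3643.
z* = 1.960, so margin of error = 1.960 × 1.3643 = 2.6740.
Difference in means = 39.2 − 49.4 = -10.2000.
-10.2000 ± 2.6740 → (-12.87, -7.53).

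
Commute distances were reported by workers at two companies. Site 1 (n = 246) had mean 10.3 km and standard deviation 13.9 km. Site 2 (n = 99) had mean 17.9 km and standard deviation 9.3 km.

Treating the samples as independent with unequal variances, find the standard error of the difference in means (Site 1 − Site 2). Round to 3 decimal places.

Standard errors of each mean: 13.9/√246 = 0.8862 and 9.3/√99 = 0.9347.
SE(x̄₁ − x̄₂) = √(0.8862² + 0.9347²) = 1.2880 for independent samples with unequal variances.

1.288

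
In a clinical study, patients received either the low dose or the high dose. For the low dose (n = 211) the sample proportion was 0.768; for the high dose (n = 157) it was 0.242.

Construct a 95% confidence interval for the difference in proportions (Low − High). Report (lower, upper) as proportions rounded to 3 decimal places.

(0.438, 0.614)

SE₁ = √(p̂₁(1−p̂₁)/n₁) = √(0.7680·0.2320/211) = 0.02906; SE₂ = √(0.2420·0.7580/157) = 0.03418.
Independent samples: SE of the difference = √(SE₁² + SE₂²) = √(0.0008444836 + 0.0011682724) = 0.04486.
z* for 95% confidence is 1.960, so the margin of error is 1.960 × 0.04486 = 0.08793.
Point estimate p̂₁ − p̂₂ = 0.7680 − 0.2420 = 0.5260.
0.5260 ± 0.08793 → (0.438, 0.614).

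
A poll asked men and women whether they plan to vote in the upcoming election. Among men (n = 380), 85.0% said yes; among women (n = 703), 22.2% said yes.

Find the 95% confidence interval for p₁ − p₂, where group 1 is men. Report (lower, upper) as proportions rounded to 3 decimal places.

SE₁ = √(p̂₁(1−p̂₁)/n₁) = √(0.8500·0.1500/380) = 0.01832; SE₂ = √(0.2220·0.7780/703) = 0.01567.
Independent samples: SE of the difference = √(SE₁² + SE₂²) = √(0.0003356224 + 0.0002455489) = 0.02411.
z* for 95% confidence is 1.960, so the margin of error is 1.960 × 0.02411 = 0.04726.
Point estimate p̂₁ − p̂₂ = 0.8500 − 0.2220 = 0.6280.
0.6280 ± 0.04726 → (0.581, 0.675).

(0.581, 0.675)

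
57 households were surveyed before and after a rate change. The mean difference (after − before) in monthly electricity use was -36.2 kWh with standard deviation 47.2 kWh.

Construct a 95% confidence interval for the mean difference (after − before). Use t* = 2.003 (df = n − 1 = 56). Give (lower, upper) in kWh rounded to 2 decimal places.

This is a matched-pairs design, so SE = s_d/√n = 47.2/√57 = 6.2518.
Margin = 2.003 × 6.2518 = 12.5224; the interval is -36.2 ± 12.5224 = (-48.72, -23.68).

(-48.72, -23.68)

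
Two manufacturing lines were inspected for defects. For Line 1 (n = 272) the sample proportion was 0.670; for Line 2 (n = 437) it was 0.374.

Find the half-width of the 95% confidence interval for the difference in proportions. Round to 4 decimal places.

The two standard errors are √(0.6700×0.3300/272) = 0.02851 and √(0.3740×0.6260/437) = 0.02315.
Because the samples are independent, SE_diff = √(0.02851² + 0.02315²) = 0.03673.
Using z* = 1.960 for 95%, ME = 1.960 × 0.03673 = 0.07199.

0.0720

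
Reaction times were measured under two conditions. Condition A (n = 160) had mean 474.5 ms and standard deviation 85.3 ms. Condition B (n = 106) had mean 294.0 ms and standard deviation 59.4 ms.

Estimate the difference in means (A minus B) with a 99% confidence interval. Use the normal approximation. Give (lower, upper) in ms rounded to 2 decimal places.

(157.64, 203.36)

Per-group SEs: s₁/√n₁ = 85.3/√160 = 6.7436, s₂/√n₂ = 59.4/√106 = 5.7694.
Unpooled SE of the difference: √(45.47614096 + 33.28597636) = 8.8748.
Margin of error = z* · SE = 2.576 × 8.8748 = 22.8615.
x̄₁ − x̄₂ = 474.5 − 294.0 = 180.5000.
CI: 180.5000 ± 22.8615 = (157.64, 203.36).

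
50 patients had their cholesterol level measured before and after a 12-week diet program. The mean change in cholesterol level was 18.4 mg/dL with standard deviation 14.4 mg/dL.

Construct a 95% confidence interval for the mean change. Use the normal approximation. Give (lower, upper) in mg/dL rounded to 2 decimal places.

Paired design: SE = s_d/√n = 14.4/√50 = 2.0365.
z* = 1.960; margin of error = 1.960 × 2.0365 = 3.9915.
18.4 ± 3.9915 → (14.41, 22.39).

(14.41, 22.39)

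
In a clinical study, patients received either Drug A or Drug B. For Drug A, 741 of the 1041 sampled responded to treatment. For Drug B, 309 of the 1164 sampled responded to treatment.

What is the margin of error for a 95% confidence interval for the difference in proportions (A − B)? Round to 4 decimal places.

First, p̂₁ = 741/1041 = 0.7118; p̂₂ = 309/1164 = 0.2655.
The two standard errors are √(0.7118×0.2882/1041) = 0.01404 and √(0.2655×0.7345/1164) = 0.01294.
Because the samples are independent, SE_diff = √(0.01404² + 0.01294²) = 0.01909.
Using z* = 1.960 for 95%, ME = 1.960 × 0.01909 = 0.03742.

0.0374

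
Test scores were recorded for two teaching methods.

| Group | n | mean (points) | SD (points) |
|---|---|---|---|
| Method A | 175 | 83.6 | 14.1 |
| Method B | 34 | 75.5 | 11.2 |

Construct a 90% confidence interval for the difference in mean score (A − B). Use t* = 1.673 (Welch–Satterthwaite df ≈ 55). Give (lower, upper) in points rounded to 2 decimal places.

(4.42, 11.78)

SE₁ = s₁/√n₁ = 14.1/√175 = 1.0659; SE₂ = 11.2/√34 = 1.9208.
Independent samples, unequal variances: SE_diff = √(SE₁² + SE₂²) = √(1.13614281 + 3.68947264) = 2.1967.
t* = 1.673, so margin of error = 1.673 × 2.1967 = 3.6751.
Difference in means = 83.6 − 75.5 = 8.1000.
8.1000 ± 3.6751 → (4.42, 11.78).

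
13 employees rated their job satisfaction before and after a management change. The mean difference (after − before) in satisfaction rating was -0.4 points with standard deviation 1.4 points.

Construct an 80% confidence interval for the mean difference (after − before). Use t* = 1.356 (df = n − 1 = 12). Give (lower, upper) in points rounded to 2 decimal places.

(-0.93, 0.13)

This is a matched-pairs design, so SE = s_d/√n = 1.4/√13 = 0.3883.
Margin = 1.356 × 0.3883 = 0.5265; the interval is -0.4 ± 0.5265 = (-0.93, 0.13).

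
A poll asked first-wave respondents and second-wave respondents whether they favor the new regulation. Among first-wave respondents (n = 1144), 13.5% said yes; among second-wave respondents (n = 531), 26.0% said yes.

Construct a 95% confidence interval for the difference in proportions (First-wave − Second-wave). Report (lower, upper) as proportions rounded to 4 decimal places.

The two standard errors are √(0.1350×0.8650/1144) = 0.01010 and √(0.2600×0.7400/531) = 0.01904.
Because the samples are independent, SE_diff = √(0.01010² + 0.01904²) = 0.02155.
Using z* = 1.960 for 95%, ME = 1.960 × 0.02155 = 0.04224.
p̂₁ − p̂₂ = -0.1250; interval -0.1250 ± 0.04224 gives (-0.1672, -0.0828).

(-0.1672, -0.0828)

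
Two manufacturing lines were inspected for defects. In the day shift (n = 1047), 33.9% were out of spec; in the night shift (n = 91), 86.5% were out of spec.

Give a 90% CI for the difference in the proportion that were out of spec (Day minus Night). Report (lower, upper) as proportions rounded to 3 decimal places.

(-0.590, -0.462)

SE₁ = √(p̂₁(1−p̂₁)/n₁) = √(0.3390·0.6610/1047) = 0.01463; SE₂ = √(0.8650·0.1350/91) = 0.03582.
Independent samples: SE of the difference = √(SE₁² + SE₂²) = √(0.0002140369 + 0.0012830724) = 0.03869.
z* for 90% confidence is 1.645, so the margin of error is 1.645 × 0.03869 = 0.06365.
Point estimate p̂₁ − p̂₂ = 0.3390 − 0.8650 = -0.5260.
-0.5260 ± 0.06365 → (-0.590, -0.462).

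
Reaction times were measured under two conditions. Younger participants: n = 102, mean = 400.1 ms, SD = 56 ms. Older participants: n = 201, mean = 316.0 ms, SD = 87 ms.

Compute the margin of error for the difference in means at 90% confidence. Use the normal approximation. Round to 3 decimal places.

13.605

Standard errors of each mean: 56/√102 = 5.5448 and 87/√201 = 6.1365.
SE(x̄₁ − x̄₂) = √(5.5448² + 6.1365²) = 8.2705 for independent samples with unequal variances.
With z* = 1.645, the margin is 1.645 × 8.2705 = 13.6050.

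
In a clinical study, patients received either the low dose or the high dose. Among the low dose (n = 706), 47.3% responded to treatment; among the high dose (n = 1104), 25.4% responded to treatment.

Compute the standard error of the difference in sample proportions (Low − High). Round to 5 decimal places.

0.02291

The two standard errors are √(0.4730×0.5270/706) = 0.01879 and √(0.2540×0.7460/1104) = 0.01310.
Because the samples are independent, SE_diff = √(0.01879² + 0.01310²) = 0.02291.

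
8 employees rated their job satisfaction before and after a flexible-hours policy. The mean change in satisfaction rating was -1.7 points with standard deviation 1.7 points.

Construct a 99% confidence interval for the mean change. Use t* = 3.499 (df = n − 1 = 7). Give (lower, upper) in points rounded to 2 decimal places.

Paired design: SE = s_d/√n = 1.7/√8 = 0.6010.
t* = 3.499; margin of error = 3.499 × 0.6010 = 2.1029.
-1.7 ± 2.1029 → (-3.80, 0.40).

(-3.80, 0.40)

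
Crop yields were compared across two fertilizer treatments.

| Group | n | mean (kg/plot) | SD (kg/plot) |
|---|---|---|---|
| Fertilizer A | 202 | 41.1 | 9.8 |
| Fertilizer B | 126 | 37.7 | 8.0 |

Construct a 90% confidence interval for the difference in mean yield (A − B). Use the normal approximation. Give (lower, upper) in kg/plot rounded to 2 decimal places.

(1.77, 5.03)

SE₁ = s₁/√n₁ = 9.8/√202 = 0.6895; SE₂ = 8.0/√126 = 0.7127.
Independent samples, unequal variances: SE_diff = √(SE₁² + SE₂²) = √(0.47541025 + 0.50794129) = 0.9916.
z* = 1.645, so margin of error = 1.645 × 0.9916 = 1.6312.
Difference in means = 41.1 − 37.7 = 3.4000.
3.4000 ± 1.6312 → (1.77, 5.03).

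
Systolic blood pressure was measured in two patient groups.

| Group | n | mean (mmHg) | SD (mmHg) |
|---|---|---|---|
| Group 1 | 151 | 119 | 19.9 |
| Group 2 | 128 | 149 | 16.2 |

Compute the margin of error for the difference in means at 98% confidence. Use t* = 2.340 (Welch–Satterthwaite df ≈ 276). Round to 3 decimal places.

5.058

Per-group SEs: s₁/√n₁ = 19.9/√151 = 1.6194, s₂/√n₂ = 16.2/√128 = 1.4319.
Unpooled SE of the difference: √(2.62245636 + 2.05033761) = 2.1617.
Margin of error = t* · SE = 2.340 × 2.1617 = 5.0584.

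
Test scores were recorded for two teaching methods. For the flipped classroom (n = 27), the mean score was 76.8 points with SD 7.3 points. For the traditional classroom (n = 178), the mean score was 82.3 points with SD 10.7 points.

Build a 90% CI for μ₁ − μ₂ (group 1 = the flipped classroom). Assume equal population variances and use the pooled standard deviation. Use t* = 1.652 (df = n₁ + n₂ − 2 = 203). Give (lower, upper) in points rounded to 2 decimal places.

s_p = √[((n₁−1)s₁² + (n₂−1)s₂²)/(n₁+n₂−2)] = √[(26·7.3² + 177·10.7²)/203] = 10.3272.
SE = 10.3272·√(1/27 + 1/178) = 2.1329.
With t* = 1.652, margin = 1.652 × 2.1329 = 3.5236.
x̄₁ − x̄₂ = 76.8 − 82.3 = -5.5000; interval -5.5000 ± 3.5236 = (-9.02, -1.98).

(-9.02, -1.98)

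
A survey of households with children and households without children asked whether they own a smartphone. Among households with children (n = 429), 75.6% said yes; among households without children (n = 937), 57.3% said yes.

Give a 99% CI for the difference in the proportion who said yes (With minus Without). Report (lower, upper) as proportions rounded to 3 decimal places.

(0.115, 0.251)

Each SE is √(p̂(1−p̂)/n): √(0.7560·0.2440/429) = 0.02074 and √(0.5730·0.4270/937) = 0.01616.
SE(p̂₁ − p̂₂) = √(SE₁² + SE₂²) = √(0.0004301476 + 0.0002611456) = 0.02629, since the two samples are independent.
At 99% confidence z* = 2.576; margin = 2.576 × 0.02629 = 0.06772.
The difference is 0.7560 − 0.5730 = 0.1830, so the interval is 0.1830 ± 0.06772 = (0.115, 0.251).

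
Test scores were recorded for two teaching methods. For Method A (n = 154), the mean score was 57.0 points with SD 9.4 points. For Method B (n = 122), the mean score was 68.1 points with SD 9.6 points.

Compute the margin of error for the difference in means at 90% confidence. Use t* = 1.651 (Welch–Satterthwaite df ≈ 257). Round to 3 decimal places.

Per-group SEs: s₁/√n₁ = 9.4/√154 = 0.7575, s₂/√n₂ = 9.6/√122 = 0.8691.
Unpooled SE of the difference: √(0.57380625 + 0.75533481) = 1.1529.
Margin of error = t* · SE = 1.651 × 1.1529 = 1.9034.

1.903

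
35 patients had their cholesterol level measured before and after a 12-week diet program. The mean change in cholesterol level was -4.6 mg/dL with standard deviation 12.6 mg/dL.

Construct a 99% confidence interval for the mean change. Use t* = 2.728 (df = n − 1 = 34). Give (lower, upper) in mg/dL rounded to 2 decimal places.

This is a matched-pairs design, so SE = s_d/√n = 12.6/√35 = 2.1298.
Margin = 2.728 × 2.1298 = 5.8101; the interval is -4.6 ± 5.8101 = (-10.41, 1.21).

(-10.41, 1.21)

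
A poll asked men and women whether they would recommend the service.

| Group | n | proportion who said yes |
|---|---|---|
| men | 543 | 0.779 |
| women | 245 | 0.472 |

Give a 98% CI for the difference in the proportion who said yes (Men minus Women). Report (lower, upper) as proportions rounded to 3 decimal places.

Each SE is √(p̂(1−p̂)/n): √(0.7790·0.2210/543) = 0.01781 and √(0.4720·0.5280/245) = 0.03189.
SE(p̂₁ − p̂₂) = √(SE₁² + SE₂²) = √(0.0003171961 + 0.0010169721) = 0.03653, since the two samples are independent.
At 98% confidence z* = 2.326; margin = 2.326 × 0.03653 = 0.08497.
The difference is 0.7790 − 0.4720 = 0.3070, so the interval is 0.3070 ± 0.08497 = (0.222, 0.392).

(0.222, 0.392)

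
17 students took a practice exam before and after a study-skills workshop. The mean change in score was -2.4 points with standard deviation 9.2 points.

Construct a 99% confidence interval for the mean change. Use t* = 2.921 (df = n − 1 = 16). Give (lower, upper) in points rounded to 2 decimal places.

(-8.92, 4.12)

Paired design: SE = s_d/√n = 9.2/√17 = 2.2313.
t* = 2.921; margin of error = 2.921 × 2.2313 = 6.5176.
-2.4 ± 6.5176 → (-8.92, 4.12).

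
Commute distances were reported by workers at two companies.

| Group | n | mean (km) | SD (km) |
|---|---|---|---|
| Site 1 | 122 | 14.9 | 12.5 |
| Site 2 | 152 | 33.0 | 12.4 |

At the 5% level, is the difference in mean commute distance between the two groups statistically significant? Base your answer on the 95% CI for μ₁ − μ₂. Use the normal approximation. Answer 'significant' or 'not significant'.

significant

Standard errors of each mean: 12.5/√122 = 1.1317 and 12.4/√152 = 1.0058.
SE(x̄₁ − x̄₂) = √(1.1317² + 1.0058²) = 1.5141 for independent samples with unequal variances.
With z* = 1.960, the margin is 1.960 × 1.5141 = 2.9676.
x̄₁ − x̄₂ = 14.9 − 33.0 = -18.1000; the interval is -18.1000 ± 2.9676 = (-21.0676, -15.1324).
The interval (-21.0676, -15.1324) does not contain 0, so the difference is significant.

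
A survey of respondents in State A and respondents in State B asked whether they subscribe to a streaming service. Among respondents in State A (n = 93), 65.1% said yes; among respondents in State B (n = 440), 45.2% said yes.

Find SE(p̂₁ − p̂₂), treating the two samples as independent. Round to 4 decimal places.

The two standard errors are √(0.6510×0.3490/93) = 0.04943 and √(0.4520×0.5480/440) = 0.02373.
Because the samples are independent, SE_diff = √(0.04943² + 0.02373²) = 0.05483.

0.0548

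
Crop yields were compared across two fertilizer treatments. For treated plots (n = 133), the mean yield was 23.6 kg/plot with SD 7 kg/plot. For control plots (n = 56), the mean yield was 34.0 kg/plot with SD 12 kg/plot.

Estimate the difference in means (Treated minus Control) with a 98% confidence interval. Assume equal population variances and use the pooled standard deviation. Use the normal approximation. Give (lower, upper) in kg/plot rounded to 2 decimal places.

Pooled variance s_p² = [132·7² + 55·12²] / (133+56−2) = 76.9412, so s_p = 8.7716.
SE_diff = s_p·√(1/n₁ + 1/n₂) = 8.7716·√(1/133 + 1/56) = 1.3973.
z* = 2.326; margin = 2.326 × 1.3973 = 3.2501.
Difference = 23.6 − 34.0 = -10.4000.
-10.4000 ± 3.2501 → (-13.65, -7.15).

(-13.65, -7.15)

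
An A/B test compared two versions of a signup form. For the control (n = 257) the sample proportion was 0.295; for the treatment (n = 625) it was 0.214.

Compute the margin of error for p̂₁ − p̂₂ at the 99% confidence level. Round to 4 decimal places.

0.0846

SE₁ = √(p̂₁(1−p̂₁)/n₁) = √(0.2950·0.7050/257) = 0.02845; SE₂ = √(0.2140·0.7860/625) = 0.01641.
Independent samples: SE of the difference = √(SE₁² + SE₂²) = √(0.0008094025 + 0.0002692881) = 0.03284.
z* for 99% confidence is 2.576, so the margin of error is 2.576 × 0.03284 = 0.08460.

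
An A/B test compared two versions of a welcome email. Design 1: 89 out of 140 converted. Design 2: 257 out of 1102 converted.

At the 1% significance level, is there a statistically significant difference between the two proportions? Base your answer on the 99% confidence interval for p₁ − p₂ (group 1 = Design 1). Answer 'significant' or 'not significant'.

significant

p̂₁ = 89/140 = 0.6357 and p̂₂ = 257/1102 = 0.2332.
SE₁ = √(p̂₁(1−p̂₁)/n₁) = √(0.6357·0.3643/140) = 0.04067; SE₂ = √(0.2332·0.7668/1102) = 0.01274.
Independent samples: SE of the difference = √(SE₁² + SE₂²) = √(0.0016540489 + 0.0001623076) = 0.04262.
z* for 99% confidence is 2.576, so the margin of error is 2.576 × 0.04262 = 0.10979.
Point estimate p̂₁ − p̂₂ = 0.6357 − 0.2332 = 0.4025.
0.4025 ± 0.10979 → (0.29271, 0.51229).
The interval (0.29271, 0.51229) does not contain 0, so the difference is significant.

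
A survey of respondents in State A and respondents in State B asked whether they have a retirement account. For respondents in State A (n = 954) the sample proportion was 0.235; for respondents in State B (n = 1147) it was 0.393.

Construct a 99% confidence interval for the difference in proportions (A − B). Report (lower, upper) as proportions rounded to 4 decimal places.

(-0.2093, -0.1067)

Each SE is √(p̂(1−p̂)/n): √(0.2350·0.7650/954) = 0.01373 and √(0.3930·0.6070/1147) = 0.01442.
SE(p̂₁ − p̂₂) = √(SE₁² + SE₂²) = √(0.0001885129 + 0.0002079364) = 0.01991, since the two samples are independent.
At 99% confidence z* = 2.576; margin = 2.576 × 0.01991 = 0.05129.
The difference is 0.2350 − 0.3930 = -0.1580, so the interval is -0.1580 ± 0.05129 = (-0.2093, -0.1067).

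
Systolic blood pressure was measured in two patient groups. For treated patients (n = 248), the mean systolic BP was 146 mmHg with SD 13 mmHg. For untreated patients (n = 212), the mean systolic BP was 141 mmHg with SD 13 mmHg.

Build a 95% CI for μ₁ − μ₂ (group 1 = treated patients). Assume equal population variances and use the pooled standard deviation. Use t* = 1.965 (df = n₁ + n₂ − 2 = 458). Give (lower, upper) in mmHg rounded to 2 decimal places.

s_p = √[((n₁−1)s₁² + (n₂−1)s₂²)/(n₁+n₂−2)] = √[(247·13² + 211·13²)/458] = 13.0000.
SE = 13.0000·√(1/248 + 1/212) = 1.2160.
With t* = 1.965, margin = 1.965 × 1.2160 = 2.3894.
x̄₁ − x̄₂ = 146 − 141 = 5.0000; interval 5.0000 ± 2.3894 = (2.61, 7.39).

(2.61, 7.39)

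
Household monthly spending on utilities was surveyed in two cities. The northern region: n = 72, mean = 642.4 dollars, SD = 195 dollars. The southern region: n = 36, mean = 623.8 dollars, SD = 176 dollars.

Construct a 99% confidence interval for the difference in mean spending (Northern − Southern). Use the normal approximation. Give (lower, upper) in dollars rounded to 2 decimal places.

(-77.39, 114.59)

SE₁ = s₁/√n₁ = 195/√72 = 22.9810; SE₂ = 176/√36 = 29.3333.
Independent samples, unequal variances: SE_diff = √(SE₁² + SE₂²) = √(528.126361 + 860.44248889) = 37.2635.
z* = 2.576, so margin of error = 2.576 × 37.2635 = 95.9908.
Difference in means = 642.4 − 623.8 = 18.6000.
18.6000 ± 95.9908 → (-77.39, 114.59).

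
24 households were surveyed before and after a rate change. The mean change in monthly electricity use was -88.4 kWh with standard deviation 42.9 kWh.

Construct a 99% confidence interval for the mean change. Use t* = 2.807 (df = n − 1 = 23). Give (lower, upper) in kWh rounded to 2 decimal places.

(-112.98, -63.82)

This is a matched-pairs design, so SE = s_d/√n = 42.9/√24 = 8.7569.
Margin = 2.807 × 8.7569 = 24.5806; the interval is -88.4 ± 24.5806 = (-112.98, -63.82).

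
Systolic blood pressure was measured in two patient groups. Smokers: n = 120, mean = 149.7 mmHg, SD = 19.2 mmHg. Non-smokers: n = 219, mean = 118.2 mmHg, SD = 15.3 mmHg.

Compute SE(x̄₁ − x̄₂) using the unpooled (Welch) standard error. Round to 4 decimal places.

2.0349

Per-group SEs: s₁/√n₁ = 19.2/√120 = 1.7527, s₂/√n₂ = 15.3/√219 = 1.0339.
Unpooled SE of the difference: √(3.07195729 + 1.06894921) = 2.0349.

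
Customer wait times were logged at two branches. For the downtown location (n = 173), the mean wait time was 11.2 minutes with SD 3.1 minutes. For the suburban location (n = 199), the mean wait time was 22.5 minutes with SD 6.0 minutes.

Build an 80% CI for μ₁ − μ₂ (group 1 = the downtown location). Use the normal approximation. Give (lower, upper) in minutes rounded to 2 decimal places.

SE₁ = s₁/√n₁ = 3.1/√173 = 0.2357; SE₂ = 6.0/√199 = 0.4253.
Independent samples, unequal variances: SE_diff = √(SE₁² + SE₂²) = √(0.05555449 + 0.18088009) = 0.4862.
z* = 1.282, so margin of error = 1.282 × 0.4862 = 0.6233.
Difference in means = 11.2 − 22.5 = -11.3000.
-11.3000 ± 0.6233 → (-11.92, -10.68).

(-11.92, -10.68)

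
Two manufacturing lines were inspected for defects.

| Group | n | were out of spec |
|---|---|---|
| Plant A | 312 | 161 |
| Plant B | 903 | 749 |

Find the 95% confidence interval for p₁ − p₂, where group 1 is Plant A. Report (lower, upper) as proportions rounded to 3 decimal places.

Sample proportions: 161/312 = 0.5160, 749/903 = 0.8295.
Each SE is √(p̂(1−p̂)/n): √(0.5160·0.4840/312) = 0.02829 and √(0.8295·0.1705/903) = 0.01251.
SE(p̂₁ − p̂₂) = √(SE₁² + SE₂²) = √(0.0008003241 + 0.0001565001) = 0.03093, since the two samples are independent.
At 95% confidence z* = 1.960; margin = 1.960 × 0.03093 = 0.06062.
The difference is 0.5160 − 0.8295 = -0.3135, so the interval is -0.3135 ± 0.06062 = (-0.374, -0.253).

(-0.374, -0.253)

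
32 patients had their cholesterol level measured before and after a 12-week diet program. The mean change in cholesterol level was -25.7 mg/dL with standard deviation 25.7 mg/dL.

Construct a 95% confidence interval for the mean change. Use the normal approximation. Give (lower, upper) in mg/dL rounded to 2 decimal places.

Paired design: SE = s_d/√n = 25.7/√32 = 4.5432.
z* = 1.960; margin of error = 1.960 × 4.5432 = 8.9047.
-25.7 ± 8.9047 → (-34.60, -16.80).

(-34.60, -16.80)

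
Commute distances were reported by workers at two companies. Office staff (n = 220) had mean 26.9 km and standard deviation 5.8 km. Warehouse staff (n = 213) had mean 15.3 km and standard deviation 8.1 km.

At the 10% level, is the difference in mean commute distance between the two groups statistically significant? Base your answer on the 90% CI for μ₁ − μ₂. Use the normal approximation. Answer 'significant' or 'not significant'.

significant

Per-group SEs: s₁/√n₁ = 5.8/√220 = 0.3910, s₂/√n₂ = 8.1/√213 = 0.5550.
Unpooled SE of the difference: √(0.152881 + 0.308025) = 0.6789.
Margin of error = z* · SE = 1.645 × 0.6789 = 1.1168.
x̄₁ − x̄₂ = 26.9 − 15.3 = 11.6000.
CI: 11.6000 ± 1.1168 = (10.4832, 12.7168).
The interval (10.4832, 12.7168) does not contain 0, so the difference is significant.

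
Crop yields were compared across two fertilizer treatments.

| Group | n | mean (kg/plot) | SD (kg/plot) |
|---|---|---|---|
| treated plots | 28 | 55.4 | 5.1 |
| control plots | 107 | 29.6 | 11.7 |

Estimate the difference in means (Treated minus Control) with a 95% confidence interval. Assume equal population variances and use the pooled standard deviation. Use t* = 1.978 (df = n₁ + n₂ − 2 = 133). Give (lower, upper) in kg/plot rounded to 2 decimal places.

Pooled variance s_p² = [27·5.1² + 106·11.7²] / (28+107−2) = 114.3805, so s_p = 10.6949.
SE_diff = s_p·√(1/n₁ + 1/n₂) = 10.6949·√(1/28 + 1/107) = 2.2702.
t* = 1.978; margin = 1.978 × 2.2702 = 4.4905.
Difference = 55.4 − 29.6 = 25.8000.
25.8000 ± 4.4905 → (21.31, 30.29).

(21.31, 30.29)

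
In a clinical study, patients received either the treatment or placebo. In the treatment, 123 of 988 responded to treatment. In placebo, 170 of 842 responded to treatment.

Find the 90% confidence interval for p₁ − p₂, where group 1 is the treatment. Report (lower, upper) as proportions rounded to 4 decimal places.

(-0.1060, -0.0488)

Sample proportions: 123/988 = 0.1245, 170/842 = 0.2019.
Each SE is √(p̂(1−p̂)/n): √(0.1245·0.8755/988) = 0.01050 and √(0.2019·0.7981/842) = 0.01383.
SE(p̂₁ − p̂₂) = √(SE₁² + SE₂²) = √(0.00011025 + 0.0001912689) = 0.01736, since the two samples are independent.
At 90% confidence z* = 1.645; margin = 1.645 × 0.01736 = 0.02856.
The difference is 0.1245 − 0.2019 = -0.0774, so the interval is -0.0774 ± 0.02856 = (-0.1060, -0.0488).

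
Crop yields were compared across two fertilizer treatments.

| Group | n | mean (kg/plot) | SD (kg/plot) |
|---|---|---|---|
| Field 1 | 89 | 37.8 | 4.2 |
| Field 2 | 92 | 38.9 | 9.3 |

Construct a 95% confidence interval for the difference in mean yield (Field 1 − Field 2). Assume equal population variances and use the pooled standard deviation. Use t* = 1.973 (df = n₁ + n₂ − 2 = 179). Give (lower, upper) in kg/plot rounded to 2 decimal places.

(-3.23, 1.03)

Pooled variance s_p² = [88·4.2² + 91·9.3²] / (89+92−2) = 52.6420, so s_p = 7.2555.
SE_diff = s_p·√(1/n₁ + 1/n₂) = 7.2555·√(1/89 + 1/92) = 1.0787.
t* = 1.973; margin = 1.973 × 1.0787 = 2.1283.
Difference = 37.8 − 38.9 = -1.1000.
-1.1000 ± 2.1283 → (-3.23, 1.03).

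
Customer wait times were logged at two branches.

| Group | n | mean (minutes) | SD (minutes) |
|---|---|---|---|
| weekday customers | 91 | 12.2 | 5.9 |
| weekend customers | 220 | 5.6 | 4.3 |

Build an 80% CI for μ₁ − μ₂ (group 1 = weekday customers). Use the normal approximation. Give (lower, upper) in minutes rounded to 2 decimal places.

(5.72, 7.48)

Per-group SEs: s₁/√n₁ = 5.9/√91 = 0.6185, s₂/√n₂ = 4.3/√220 = 0.2899.
Unpooled SE of the difference: √(0.38254225 + 0.08404201) = 0.6831.
Margin of error = z* · SE = 1.282 × 0.6831 = 0.8757.
x̄₁ − x̄₂ = 12.2 − 5.6 = 6.6000.
CI: 6.6000 ± 0.8757 = (5.72, 7.48).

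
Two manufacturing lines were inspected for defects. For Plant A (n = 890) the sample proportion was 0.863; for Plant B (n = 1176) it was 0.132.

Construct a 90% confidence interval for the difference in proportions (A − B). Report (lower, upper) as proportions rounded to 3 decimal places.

(0.706, 0.756)

Each SE is √(p̂(1−p̂)/n): √(0.8630·0.1370/890) = 0.01153 and √(0.1320·0.8680/1176) = 0.00987.
SE(p̂₁ − p̂₂) = √(SE₁² + SE₂²) = √(0.0001329409 + 0.0000974169) = 0.01518, since the two samples are independent.
At 90% confidence z* = 1.645; margin = 1.645 × 0.01518 = 0.02497.
The difference is 0.8630 − 0.1320 = 0.7310, so the interval is 0.7310 ± 0.02497 = (0.706, 0.756).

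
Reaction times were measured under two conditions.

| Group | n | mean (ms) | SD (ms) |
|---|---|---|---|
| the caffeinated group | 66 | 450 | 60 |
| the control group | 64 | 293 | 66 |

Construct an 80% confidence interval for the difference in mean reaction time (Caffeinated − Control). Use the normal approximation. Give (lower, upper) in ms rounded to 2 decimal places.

(142.80, 171.20)

Standard errors of each mean: 60/√66 = 7.3855 and 66/√64 = 8.2500.
SE(x̄₁ − x̄₂) = √(7.3855² + 8.2500²) = 11.0729 for independent samples with unequal variances.
With z* = 1.282, the margin is 1.282 × 11.0729 = 14.1955.
x̄₁ − x̄₂ = 450 − 293 = 157.0000; the interval is 157.0000 ± 14.1955 = (142.80, 171.20).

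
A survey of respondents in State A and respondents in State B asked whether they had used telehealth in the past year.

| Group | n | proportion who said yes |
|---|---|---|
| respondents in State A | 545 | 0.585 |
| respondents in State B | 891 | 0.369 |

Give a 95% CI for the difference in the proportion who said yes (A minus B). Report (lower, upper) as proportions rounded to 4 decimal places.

SE₁ = √(p̂₁(1−p̂₁)/n₁) = √(0.5850·0.4150/545) = 0.02111; SE₂ = √(0.3690·0.6310/891) = 0.01617.
Independent samples: SE of the difference = √(SE₁² + SE₂²) = √(0.0004456321 + 0.0002614689) = 0.02659.
z* for 95% confidence is 1.960, so the margin of error is 1.960 × 0.02659 = 0.05212.
Point estimate p̂₁ − p̂₂ = 0.5850 − 0.3690 = 0.2160.
0.2160 ± 0.05212 → (0.1639, 0.2681).

(0.1639, 0.2681)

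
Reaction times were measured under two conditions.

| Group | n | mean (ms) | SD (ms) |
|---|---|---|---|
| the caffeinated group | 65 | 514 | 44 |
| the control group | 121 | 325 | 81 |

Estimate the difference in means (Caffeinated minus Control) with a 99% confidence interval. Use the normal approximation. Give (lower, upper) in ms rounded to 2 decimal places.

(165.39, 212.61)

SE₁ = s₁/√n₁ = 44/√65 = 5.4575; SE₂ = 81/√121 = 7.3636.
Independent samples, unequal variances: SE_diff = √(SE₁² + SE₂²) = √(29.78430625 + 54.22260496) = 9.1655.
z* = 2.576, so margin of error = 2.576 × 9.1655 = 23.6103.
Difference in means = 514 − 325 = 189.0000.
189.0000 ± 23.6103 → (165.39, 212.61).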